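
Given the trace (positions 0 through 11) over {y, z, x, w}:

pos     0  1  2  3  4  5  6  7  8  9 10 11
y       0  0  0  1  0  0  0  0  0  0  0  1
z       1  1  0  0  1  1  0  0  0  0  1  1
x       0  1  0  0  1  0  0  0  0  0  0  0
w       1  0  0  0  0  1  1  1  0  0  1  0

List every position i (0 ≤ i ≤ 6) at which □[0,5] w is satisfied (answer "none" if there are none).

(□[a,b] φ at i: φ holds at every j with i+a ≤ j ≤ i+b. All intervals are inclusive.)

none

Evaluate at each i in [0,6]:
  i=0: ✗ (fails at j=1)
  i=1: ✗ (fails at j=1)
  i=2: ✗ (fails at j=2)
  i=3: ✗ (fails at j=3)
  i=4: ✗ (fails at j=4)
  i=5: ✗ (fails at j=8)
  i=6: ✗ (fails at j=8)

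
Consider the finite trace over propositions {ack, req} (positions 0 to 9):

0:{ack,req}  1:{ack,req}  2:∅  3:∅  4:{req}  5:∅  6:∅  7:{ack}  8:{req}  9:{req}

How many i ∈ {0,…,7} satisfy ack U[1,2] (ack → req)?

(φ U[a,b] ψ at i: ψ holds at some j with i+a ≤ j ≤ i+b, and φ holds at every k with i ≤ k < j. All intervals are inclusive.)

3

Evaluate at each i in [0,7]:
  i=0: ✓ (rhs at j=1; lhs holds on [0,0])
  i=1: ✓ (rhs at j=2; lhs holds on [1,1])
  i=2: ✗ (lhs fails at k=2 before rhs at j=3)
  i=3: ✗ (lhs fails at k=3 before rhs at j=4)
  i=4: ✗ (lhs fails at k=4 before rhs at j=5)
  i=5: ✗ (lhs fails at k=5 before rhs at j=6)
  i=6: ✗ (lhs fails at k=6 before rhs at j=8)
  i=7: ✓ (rhs at j=8; lhs holds on [7,7])
Positions where it holds: {0, 1, 7} → 3.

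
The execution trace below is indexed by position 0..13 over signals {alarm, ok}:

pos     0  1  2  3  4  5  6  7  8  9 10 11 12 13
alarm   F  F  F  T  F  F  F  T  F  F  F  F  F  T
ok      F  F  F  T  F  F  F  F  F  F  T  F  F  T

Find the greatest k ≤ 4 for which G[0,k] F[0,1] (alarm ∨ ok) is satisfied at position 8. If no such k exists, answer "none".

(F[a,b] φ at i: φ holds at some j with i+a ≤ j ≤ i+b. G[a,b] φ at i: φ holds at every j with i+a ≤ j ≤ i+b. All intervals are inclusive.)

F[0,1] (alarm ∨ ok) must hold from j=8 onward; find where it first fails.
  j=8: fails → no k works.

none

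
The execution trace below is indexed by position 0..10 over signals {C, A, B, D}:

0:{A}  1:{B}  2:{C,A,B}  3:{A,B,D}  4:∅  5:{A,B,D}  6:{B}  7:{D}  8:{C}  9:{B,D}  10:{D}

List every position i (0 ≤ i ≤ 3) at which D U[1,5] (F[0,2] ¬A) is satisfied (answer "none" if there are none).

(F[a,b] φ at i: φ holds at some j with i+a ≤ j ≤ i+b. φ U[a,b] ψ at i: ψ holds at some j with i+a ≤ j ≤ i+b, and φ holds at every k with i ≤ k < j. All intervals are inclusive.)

Evaluate at each i in [0,3]:
  i=0: ✗ (lhs fails at k=0 before rhs at j=1)
  i=1: ✗ (lhs fails at k=1 before rhs at j=2)
  i=2: ✗ (lhs fails at k=2 before rhs at j=3)
  i=3: ✓ (rhs at j=4; lhs holds on [3,3])

3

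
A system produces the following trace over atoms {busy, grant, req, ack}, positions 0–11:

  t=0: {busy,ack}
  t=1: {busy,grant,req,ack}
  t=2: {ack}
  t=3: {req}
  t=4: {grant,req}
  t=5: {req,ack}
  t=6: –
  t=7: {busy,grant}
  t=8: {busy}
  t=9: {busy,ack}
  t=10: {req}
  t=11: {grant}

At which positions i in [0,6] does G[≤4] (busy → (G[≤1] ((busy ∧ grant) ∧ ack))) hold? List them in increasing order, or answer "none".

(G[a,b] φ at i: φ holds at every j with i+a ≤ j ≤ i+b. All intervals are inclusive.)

2

Evaluate at each i in [0,6]:
  i=0: ✗ (fails at j=0)
  i=1: ✗ (fails at j=1)
  i=2: ✓ (all of [2,6])
  i=3: ✗ (fails at j=7)
  i=4: ✗ (fails at j=7)
  i=5: ✗ (fails at j=7)
  i=6: ✗ (fails at j=7)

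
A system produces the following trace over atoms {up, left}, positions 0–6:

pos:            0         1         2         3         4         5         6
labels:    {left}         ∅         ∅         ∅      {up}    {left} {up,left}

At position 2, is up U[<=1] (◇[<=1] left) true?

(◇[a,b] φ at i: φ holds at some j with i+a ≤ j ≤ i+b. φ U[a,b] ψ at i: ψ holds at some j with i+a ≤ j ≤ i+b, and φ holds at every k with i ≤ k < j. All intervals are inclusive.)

Does not hold

Need some j in [2,3] with ◇[<=1] left, and up at every k in [2,j-1].
  j=2: ◇[<=1] left — fails (none in [2,3]).
  j=3: ◇[<=1] left — fails (none in [3,4]).
No j in the window works → until fails.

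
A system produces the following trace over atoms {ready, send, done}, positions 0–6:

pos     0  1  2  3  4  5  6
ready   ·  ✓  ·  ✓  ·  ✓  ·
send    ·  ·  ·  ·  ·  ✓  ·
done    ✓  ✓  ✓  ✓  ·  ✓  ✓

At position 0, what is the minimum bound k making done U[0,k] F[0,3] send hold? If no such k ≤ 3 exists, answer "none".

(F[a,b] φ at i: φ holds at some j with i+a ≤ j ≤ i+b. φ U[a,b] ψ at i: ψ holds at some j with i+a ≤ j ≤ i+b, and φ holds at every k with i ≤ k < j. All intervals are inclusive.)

Need earliest j ≥ 0 with F[0,3] send, and done at every k in [0,j-1].
  j=0: rhs fails.
  j=1: rhs fails.
  j=2: rhs holds; lhs holds on [0,1]. k = 2.

2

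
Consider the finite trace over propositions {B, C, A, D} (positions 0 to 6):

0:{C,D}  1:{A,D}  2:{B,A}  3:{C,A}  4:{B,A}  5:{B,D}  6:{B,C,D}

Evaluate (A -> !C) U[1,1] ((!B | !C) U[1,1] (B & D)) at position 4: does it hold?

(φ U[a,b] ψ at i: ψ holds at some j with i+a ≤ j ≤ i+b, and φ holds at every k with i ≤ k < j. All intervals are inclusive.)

Holds

Need some j in [5,5] with ((!B | !C) U[1,1] (B & D)), and (A -> !C) at every k in [4,j-1].
  j=5: ((!B | !C) U[1,1] (B & D)) holds; (A -> !C) holds at every k in [4,4] → satisfied.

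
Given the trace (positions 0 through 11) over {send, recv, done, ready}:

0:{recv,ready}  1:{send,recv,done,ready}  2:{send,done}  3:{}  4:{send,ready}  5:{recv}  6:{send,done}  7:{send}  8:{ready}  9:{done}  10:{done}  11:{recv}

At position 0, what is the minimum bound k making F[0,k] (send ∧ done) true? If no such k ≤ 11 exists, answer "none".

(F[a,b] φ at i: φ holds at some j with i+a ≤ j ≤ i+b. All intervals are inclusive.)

Scan j = 0,1,… for (send ∧ done):
  j=0: fails
  j=1: holds
First hit at j=1, so smallest k = 1-0 = 1.

1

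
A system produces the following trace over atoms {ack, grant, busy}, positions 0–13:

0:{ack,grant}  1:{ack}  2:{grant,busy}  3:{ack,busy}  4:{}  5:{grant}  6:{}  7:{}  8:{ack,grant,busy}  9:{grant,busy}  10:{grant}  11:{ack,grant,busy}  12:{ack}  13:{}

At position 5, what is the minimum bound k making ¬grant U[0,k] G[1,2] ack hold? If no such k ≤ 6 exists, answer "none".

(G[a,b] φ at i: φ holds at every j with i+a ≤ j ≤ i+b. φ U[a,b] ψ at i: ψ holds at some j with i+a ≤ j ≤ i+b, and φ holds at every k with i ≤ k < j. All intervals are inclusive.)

none

Need earliest j ≥ 5 with G[1,2] ack, and ¬grant at every k in [5,j-1].
  j=5: rhs fails.
  j=6: rhs fails.
  j=7: rhs fails.
  j=8: rhs fails.
  j=9: rhs fails.
  j=10: rhs holds but lhs fails at k=5.
  j=11: rhs fails.
No witness within the range → none.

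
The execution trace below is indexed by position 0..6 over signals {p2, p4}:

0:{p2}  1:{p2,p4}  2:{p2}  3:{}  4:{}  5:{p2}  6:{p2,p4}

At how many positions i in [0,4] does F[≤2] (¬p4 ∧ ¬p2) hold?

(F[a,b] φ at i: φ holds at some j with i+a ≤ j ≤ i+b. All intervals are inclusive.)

Evaluate at each i in [0,4]:
  i=0: ✗ (none in [0,2])
  i=1: ✓ (witness j=3)
  i=2: ✓ (witness j=3)
  i=3: ✓ (witness j=3)
  i=4: ✓ (witness j=4)
Positions where it holds: {1, 2, 3, 4} → 4.

4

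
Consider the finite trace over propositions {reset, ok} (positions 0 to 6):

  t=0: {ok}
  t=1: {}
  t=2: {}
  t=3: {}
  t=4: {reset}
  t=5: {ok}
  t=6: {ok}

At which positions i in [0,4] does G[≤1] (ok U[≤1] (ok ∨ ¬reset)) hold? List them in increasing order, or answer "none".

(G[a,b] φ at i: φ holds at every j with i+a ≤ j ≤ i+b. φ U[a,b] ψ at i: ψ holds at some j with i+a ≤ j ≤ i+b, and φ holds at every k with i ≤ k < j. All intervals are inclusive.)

Evaluate at each i in [0,4]:
  i=0: ✓ (all of [0,1])
  i=1: ✓ (all of [1,2])
  i=2: ✓ (all of [2,3])
  i=3: ✗ (fails at j=4)
  i=4: ✗ (fails at j=4)

0, 1, 2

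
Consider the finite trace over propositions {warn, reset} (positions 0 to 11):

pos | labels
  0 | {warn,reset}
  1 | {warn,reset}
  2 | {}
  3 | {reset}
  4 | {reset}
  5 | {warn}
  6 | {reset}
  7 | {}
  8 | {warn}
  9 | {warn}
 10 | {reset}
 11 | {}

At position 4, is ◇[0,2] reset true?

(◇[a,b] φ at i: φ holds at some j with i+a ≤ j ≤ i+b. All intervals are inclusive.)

Check reset at each j in [4,6]:
  j=4: true
  j=5: false
  j=6: true
Found at j=4 → formula holds.

True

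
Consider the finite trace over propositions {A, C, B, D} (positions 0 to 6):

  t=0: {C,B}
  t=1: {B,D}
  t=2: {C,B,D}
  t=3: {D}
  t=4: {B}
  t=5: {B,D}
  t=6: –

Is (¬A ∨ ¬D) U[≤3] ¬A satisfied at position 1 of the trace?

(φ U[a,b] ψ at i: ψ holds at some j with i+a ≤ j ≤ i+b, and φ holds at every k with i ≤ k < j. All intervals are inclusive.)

Need some j in [1,4] with ¬A, and (¬A ∨ ¬D) at every k in [1,j-1].
  j=1: ¬A holds; no prefix to check → satisfied.

True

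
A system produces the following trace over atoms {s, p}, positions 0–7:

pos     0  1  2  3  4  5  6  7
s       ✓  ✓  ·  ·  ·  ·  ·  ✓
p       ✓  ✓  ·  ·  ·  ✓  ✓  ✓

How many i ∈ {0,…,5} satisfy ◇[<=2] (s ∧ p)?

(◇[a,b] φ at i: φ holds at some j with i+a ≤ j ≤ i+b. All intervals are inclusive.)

Evaluate at each i in [0,5]:
  i=0: ✓ (witness j=0)
  i=1: ✓ (witness j=1)
  i=2: ✗ (none in [2,4])
  i=3: ✗ (none in [3,5])
  i=4: ✗ (none in [4,6])
  i=5: ✓ (witness j=7)
Positions where it holds: {0, 1, 5} → 3.

3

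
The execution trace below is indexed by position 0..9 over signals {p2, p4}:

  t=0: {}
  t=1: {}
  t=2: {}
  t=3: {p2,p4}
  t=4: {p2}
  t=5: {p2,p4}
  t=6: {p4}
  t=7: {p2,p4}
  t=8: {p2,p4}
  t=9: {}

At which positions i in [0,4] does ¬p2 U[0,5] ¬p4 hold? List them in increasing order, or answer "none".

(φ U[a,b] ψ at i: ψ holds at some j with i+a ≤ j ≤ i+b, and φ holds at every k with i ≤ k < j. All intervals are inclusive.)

Evaluate at each i in [0,4]:
  i=0: ✓ (rhs at j=0)
  i=1: ✓ (rhs at j=1)
  i=2: ✓ (rhs at j=2)
  i=3: ✗ (lhs fails at k=3 before rhs at j=4)
  i=4: ✓ (rhs at j=4)

0, 1, 2, 4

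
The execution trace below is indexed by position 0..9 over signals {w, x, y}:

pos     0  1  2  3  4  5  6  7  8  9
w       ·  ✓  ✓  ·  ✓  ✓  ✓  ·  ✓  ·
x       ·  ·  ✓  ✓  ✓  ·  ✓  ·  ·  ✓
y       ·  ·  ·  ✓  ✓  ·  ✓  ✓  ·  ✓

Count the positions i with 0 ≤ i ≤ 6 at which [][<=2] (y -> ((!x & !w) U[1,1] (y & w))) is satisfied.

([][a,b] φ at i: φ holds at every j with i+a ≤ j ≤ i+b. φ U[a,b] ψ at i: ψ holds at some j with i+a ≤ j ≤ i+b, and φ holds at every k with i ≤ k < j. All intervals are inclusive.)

Evaluate at each i in [0,6]:
  i=0: ✓ (all of [0,2])
  i=1: ✗ (fails at j=3)
  i=2: ✗ (fails at j=3)
  i=3: ✗ (fails at j=3)
  i=4: ✗ (fails at j=4)
  i=5: ✗ (fails at j=6)
  i=6: ✗ (fails at j=6)
Positions where it holds: {0} → 1.

1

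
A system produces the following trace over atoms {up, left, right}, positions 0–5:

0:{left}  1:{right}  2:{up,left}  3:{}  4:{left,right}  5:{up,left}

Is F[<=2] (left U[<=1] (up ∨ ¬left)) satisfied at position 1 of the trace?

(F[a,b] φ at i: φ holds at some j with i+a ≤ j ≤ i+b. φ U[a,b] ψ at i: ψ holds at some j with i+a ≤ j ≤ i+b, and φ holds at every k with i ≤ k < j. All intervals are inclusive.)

Check (left U[<=1] (up ∨ ¬left)) at each j in [1,3]:
  j=1: holds
  j=2: holds
  j=3: holds
Found at j=1 → formula holds.

True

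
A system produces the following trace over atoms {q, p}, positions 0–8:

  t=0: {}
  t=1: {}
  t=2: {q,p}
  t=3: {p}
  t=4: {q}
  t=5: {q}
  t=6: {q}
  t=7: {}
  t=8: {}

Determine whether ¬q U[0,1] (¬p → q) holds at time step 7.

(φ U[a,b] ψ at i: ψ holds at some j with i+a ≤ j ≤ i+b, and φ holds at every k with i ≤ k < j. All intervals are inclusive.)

No

Need some j in [7,8] with (¬p → q), and ¬q at every k in [7,j-1].
  j=7: (¬p → q) false.
  j=8: (¬p → q) false.
No j in the window works → until fails.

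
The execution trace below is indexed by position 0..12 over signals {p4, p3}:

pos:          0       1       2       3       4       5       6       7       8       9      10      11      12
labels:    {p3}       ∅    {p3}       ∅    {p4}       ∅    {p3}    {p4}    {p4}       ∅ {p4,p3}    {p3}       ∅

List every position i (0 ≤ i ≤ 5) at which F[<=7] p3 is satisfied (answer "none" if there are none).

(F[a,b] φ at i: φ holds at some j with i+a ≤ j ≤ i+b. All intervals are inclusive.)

Evaluate at each i in [0,5]:
  i=0: ✓ (witness j=0)
  i=1: ✓ (witness j=2)
  i=2: ✓ (witness j=2)
  i=3: ✓ (witness j=6)
  i=4: ✓ (witness j=6)
  i=5: ✓ (witness j=6)

0, 1, 2, 3, 4, 5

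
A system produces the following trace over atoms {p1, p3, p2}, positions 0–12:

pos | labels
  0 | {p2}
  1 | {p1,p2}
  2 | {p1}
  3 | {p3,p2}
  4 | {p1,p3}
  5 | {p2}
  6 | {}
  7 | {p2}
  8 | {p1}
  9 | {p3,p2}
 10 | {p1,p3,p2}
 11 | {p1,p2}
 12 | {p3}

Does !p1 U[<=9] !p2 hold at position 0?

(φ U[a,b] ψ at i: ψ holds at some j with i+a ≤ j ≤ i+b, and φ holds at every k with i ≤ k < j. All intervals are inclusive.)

Need some j in [0,9] with !p2, and !p1 at every k in [0,j-1].
  j=0: !p2 false.
  j=1: !p2 false.
  j=2: !p2 holds, but !p1 fails at k=1 → not this j.
  j=3: !p2 false.
  j=4: !p2 holds, but !p1 fails at k=1 → not this j.
  j=5: !p2 false.
  j=6: !p2 holds, but !p1 fails at k=1 → not this j.
  j=7: !p2 false.
  j=8: !p2 holds, but !p1 fails at k=1 → not this j.
  j=9: !p2 false.
No j in the window works → until fails.

Does not hold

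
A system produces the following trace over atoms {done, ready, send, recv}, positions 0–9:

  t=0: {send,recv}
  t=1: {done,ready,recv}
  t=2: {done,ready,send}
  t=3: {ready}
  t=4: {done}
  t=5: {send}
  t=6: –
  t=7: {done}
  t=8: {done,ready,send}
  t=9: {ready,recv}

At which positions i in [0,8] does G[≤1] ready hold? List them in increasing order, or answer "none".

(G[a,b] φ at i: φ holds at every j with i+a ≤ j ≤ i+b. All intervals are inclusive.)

1, 2, 8

Evaluate at each i in [0,8]:
  i=0: ✗ (fails at j=0)
  i=1: ✓ (all of [1,2])
  i=2: ✓ (all of [2,3])
  i=3: ✗ (fails at j=4)
  i=4: ✗ (fails at j=4)
  i=5: ✗ (fails at j=5)
  i=6: ✗ (fails at j=6)
  i=7: ✗ (fails at j=7)
  i=8: ✓ (all of [8,9])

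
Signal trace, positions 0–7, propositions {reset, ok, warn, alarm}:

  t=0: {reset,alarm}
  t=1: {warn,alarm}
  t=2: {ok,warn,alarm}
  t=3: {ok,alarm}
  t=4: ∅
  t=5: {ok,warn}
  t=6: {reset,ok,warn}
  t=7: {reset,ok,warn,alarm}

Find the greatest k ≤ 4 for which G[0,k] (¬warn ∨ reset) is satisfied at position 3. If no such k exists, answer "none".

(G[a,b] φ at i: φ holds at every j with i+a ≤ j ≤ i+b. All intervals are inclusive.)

(¬warn ∨ reset) must hold from j=3 onward; find where it first fails.
  j=3: holds
  j=4: holds
  j=5: fails
Holds on [3,4], so largest k = 1.

1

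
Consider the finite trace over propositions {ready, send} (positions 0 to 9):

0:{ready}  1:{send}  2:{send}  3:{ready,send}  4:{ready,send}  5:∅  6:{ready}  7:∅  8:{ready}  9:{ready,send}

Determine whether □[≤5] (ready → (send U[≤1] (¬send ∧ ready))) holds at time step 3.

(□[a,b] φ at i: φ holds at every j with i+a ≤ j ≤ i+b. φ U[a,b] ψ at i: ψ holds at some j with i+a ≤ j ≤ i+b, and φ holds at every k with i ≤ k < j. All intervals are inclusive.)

Check (ready → (send U[≤1] (¬send ∧ ready))) at every j in [3,8]:
  j=3: antecedent true; consequent fails → ✗
  j=4: antecedent true; consequent fails → ✗
  j=5: antecedent false → ✓
  j=6: antecedent true; consequent holds → ✓
  j=7: antecedent false → ✓
  j=8: antecedent true; consequent holds → ✓
Fails at j=3 → formula fails.

No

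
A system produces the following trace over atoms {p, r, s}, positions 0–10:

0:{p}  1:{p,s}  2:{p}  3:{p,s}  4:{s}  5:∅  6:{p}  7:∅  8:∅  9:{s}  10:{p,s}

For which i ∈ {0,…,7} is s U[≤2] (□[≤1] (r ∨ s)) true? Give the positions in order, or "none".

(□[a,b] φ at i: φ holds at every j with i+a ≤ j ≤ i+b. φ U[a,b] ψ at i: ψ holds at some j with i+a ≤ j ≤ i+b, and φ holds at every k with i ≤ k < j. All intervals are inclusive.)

Evaluate at each i in [0,7]:
  i=0: ✗ (no rhs in [0,2])
  i=1: ✗ (lhs fails at k=2 before rhs at j=3)
  i=2: ✗ (lhs fails at k=2 before rhs at j=3)
  i=3: ✓ (rhs at j=3)
  i=4: ✗ (no rhs in [4,6])
  i=5: ✗ (no rhs in [5,7])
  i=6: ✗ (no rhs in [6,8])
  i=7: ✗ (lhs fails at k=7 before rhs at j=9)

3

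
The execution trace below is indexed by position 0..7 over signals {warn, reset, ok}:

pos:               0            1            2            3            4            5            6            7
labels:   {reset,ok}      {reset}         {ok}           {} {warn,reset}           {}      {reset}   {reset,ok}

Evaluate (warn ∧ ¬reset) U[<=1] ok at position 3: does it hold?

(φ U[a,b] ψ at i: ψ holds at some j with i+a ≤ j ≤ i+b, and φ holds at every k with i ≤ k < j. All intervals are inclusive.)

False

Need some j in [3,4] with ok, and (warn ∧ ¬reset) at every k in [3,j-1].
  j=3: ok false.
  j=4: ok false.
No j in the window works → until fails.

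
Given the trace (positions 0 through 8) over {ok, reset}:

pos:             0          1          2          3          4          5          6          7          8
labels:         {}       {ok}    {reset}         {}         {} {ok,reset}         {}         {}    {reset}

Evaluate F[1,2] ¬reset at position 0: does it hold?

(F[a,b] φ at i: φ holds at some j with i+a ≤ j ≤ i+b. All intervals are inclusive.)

Yes

Check ¬reset at each j in [1,2]:
  j=1: true
  j=2: false
Found at j=1 → formula holds.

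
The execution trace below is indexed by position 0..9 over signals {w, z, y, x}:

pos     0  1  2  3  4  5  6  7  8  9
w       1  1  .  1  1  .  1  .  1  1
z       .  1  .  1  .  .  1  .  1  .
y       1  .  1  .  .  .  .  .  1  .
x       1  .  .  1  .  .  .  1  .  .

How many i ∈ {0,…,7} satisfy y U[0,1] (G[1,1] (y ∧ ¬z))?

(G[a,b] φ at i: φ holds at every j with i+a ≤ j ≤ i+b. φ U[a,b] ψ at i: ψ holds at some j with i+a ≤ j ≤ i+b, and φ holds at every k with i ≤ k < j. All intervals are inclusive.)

2

Evaluate at each i in [0,7]:
  i=0: ✓ (rhs at j=1; lhs holds on [0,0])
  i=1: ✓ (rhs at j=1)
  i=2: ✗ (no rhs in [2,3])
  i=3: ✗ (no rhs in [3,4])
  i=4: ✗ (no rhs in [4,5])
  i=5: ✗ (no rhs in [5,6])
  i=6: ✗ (no rhs in [6,7])
  i=7: ✗ (no rhs in [7,8])
Positions where it holds: {0, 1} → 2.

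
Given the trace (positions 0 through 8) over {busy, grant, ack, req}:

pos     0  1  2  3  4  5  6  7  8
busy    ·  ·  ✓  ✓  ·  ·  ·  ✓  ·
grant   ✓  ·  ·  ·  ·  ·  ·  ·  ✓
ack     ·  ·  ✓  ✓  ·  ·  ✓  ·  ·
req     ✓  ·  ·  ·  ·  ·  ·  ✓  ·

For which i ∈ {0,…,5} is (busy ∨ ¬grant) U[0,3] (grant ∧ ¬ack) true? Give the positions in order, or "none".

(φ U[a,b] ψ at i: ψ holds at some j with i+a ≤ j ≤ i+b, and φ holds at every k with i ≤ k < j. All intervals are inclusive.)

0, 5

Evaluate at each i in [0,5]:
  i=0: ✓ (rhs at j=0)
  i=1: ✗ (no rhs in [1,4])
  i=2: ✗ (no rhs in [2,5])
  i=3: ✗ (no rhs in [3,6])
  i=4: ✗ (no rhs in [4,7])
  i=5: ✓ (rhs at j=8; lhs holds on [5,7])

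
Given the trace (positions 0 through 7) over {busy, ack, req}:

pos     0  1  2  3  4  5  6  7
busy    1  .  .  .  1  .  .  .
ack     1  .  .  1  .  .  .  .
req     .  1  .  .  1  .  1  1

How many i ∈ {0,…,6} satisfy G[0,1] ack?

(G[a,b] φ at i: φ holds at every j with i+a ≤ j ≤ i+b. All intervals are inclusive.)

0

Evaluate at each i in [0,6]:
  i=0: ✗ (fails at j=1)
  i=1: ✗ (fails at j=1)
  i=2: ✗ (fails at j=2)
  i=3: ✗ (fails at j=4)
  i=4: ✗ (fails at j=4)
  i=5: ✗ (fails at j=5)
  i=6: ✗ (fails at j=6)
Positions where it holds: {} → 0.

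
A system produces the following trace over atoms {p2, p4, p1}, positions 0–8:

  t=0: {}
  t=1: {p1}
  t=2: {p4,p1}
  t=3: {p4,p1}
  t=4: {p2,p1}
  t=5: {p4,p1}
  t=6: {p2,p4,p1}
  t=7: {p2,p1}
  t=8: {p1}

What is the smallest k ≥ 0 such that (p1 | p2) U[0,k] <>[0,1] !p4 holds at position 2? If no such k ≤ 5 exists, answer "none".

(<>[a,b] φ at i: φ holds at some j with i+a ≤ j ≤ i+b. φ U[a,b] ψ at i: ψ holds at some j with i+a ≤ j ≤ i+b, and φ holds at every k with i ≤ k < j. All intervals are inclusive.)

1

Need earliest j ≥ 2 with <>[0,1] !p4, and (p1 | p2) at every k in [2,j-1].
  j=2: rhs fails.
  j=3: rhs holds; lhs holds on [2,2]. k = 1.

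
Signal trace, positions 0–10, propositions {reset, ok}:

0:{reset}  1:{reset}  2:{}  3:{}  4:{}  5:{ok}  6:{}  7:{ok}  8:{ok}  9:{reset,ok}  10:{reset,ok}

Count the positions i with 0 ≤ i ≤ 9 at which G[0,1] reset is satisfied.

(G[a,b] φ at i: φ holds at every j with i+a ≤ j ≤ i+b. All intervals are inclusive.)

2

Evaluate at each i in [0,9]:
  i=0: ✓ (all of [0,1])
  i=1: ✗ (fails at j=2)
  i=2: ✗ (fails at j=2)
  i=3: ✗ (fails at j=3)
  i=4: ✗ (fails at j=4)
  i=5: ✗ (fails at j=5)
  i=6: ✗ (fails at j=6)
  i=7: ✗ (fails at j=7)
  i=8: ✗ (fails at j=8)
  i=9: ✓ (all of [9,10])
Positions where it holds: {0, 9} → 2.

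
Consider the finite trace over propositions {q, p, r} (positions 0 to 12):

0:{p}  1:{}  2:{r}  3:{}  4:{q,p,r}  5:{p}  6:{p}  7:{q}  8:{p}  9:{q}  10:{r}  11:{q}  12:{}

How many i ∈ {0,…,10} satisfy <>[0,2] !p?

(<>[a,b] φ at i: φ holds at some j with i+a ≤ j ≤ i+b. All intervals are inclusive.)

Evaluate at each i in [0,10]:
  i=0: ✓ (witness j=1)
  i=1: ✓ (witness j=1)
  i=2: ✓ (witness j=2)
  i=3: ✓ (witness j=3)
  i=4: ✗ (none in [4,6])
  i=5: ✓ (witness j=7)
  i=6: ✓ (witness j=7)
  i=7: ✓ (witness j=7)
  i=8: ✓ (witness j=9)
  i=9: ✓ (witness j=9)
  i=10: ✓ (witness j=10)
Positions where it holds: {0, 1, 2, 3, 5, 6, 7, 8, 9, 10} → 10.

10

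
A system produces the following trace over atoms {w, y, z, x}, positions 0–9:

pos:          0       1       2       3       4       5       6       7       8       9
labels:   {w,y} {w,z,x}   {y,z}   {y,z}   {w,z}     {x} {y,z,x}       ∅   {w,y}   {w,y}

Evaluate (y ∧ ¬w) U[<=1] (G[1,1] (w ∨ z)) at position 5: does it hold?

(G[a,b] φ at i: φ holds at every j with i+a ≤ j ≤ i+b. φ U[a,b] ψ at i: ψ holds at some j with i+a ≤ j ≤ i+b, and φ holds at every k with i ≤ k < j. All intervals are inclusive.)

Holds

Need some j in [5,6] with G[1,1] (w ∨ z), and (y ∧ ¬w) at every k in [5,j-1].
  j=5: G[1,1] (w ∨ z) holds; no prefix to check → satisfied.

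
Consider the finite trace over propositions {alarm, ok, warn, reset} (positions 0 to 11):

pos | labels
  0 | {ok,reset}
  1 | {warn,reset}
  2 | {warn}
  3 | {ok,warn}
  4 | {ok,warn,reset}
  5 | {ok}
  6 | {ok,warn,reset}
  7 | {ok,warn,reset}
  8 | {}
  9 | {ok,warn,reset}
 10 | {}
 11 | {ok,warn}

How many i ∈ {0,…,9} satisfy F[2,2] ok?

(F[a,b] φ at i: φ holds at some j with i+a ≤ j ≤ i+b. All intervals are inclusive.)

7

Evaluate at each i in [0,9]:
  i=0: ✗ (none in [2,2])
  i=1: ✓ (witness j=3)
  i=2: ✓ (witness j=4)
  i=3: ✓ (witness j=5)
  i=4: ✓ (witness j=6)
  i=5: ✓ (witness j=7)
  i=6: ✗ (none in [8,8])
  i=7: ✓ (witness j=9)
  i=8: ✗ (none in [10,10])
  i=9: ✓ (witness j=11)
Positions where it holds: {1, 2, 3, 4, 5, 7, 9} → 7.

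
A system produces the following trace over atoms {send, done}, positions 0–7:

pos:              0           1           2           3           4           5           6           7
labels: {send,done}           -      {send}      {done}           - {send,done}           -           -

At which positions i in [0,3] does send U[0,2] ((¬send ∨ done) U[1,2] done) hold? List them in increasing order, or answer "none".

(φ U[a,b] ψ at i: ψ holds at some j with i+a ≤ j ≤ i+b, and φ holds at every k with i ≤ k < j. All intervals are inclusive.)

Evaluate at each i in [0,3]:
  i=0: ✗ (no rhs in [0,2])
  i=1: ✗ (lhs fails at k=1 before rhs at j=3)
  i=2: ✓ (rhs at j=3; lhs holds on [2,2])
  i=3: ✓ (rhs at j=3)

2, 3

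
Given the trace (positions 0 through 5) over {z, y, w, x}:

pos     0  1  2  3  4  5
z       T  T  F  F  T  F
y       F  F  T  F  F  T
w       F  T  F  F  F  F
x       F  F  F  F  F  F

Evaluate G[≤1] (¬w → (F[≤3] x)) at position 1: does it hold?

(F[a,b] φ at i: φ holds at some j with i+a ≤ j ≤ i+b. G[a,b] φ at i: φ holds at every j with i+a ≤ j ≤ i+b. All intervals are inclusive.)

Check (¬w → (F[≤3] x)) at every j in [1,2]:
  j=1: antecedent false → ✓
  j=2: antecedent true; consequent fails (none in [2,5]) → ✗
Fails at j=2 → formula fails.

No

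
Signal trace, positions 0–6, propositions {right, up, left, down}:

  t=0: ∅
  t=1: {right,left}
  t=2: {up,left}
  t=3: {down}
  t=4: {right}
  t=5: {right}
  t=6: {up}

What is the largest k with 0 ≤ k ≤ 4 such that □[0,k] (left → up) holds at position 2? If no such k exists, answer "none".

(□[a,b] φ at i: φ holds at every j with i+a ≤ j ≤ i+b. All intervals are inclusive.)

(left → up) must hold from j=2 onward; find where it first fails.
  j=2: holds
  j=3: holds
  j=4: holds
  j=5: holds
  j=6: holds
Holds through j=6; largest k = 4.

4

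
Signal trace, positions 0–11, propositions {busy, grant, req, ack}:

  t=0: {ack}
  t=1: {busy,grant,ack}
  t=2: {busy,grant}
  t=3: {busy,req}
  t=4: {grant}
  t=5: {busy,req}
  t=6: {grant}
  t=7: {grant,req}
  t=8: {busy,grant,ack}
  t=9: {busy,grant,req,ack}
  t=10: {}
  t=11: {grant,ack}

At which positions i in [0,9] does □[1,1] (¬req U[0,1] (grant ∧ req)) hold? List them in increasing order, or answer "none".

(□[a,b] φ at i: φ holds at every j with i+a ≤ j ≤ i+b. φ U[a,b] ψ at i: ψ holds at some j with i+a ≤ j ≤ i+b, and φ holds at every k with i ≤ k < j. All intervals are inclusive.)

5, 6, 7, 8

Evaluate at each i in [0,9]:
  i=0: ✗ (fails at j=1)
  i=1: ✗ (fails at j=2)
  i=2: ✗ (fails at j=3)
  i=3: ✗ (fails at j=4)
  i=4: ✗ (fails at j=5)
  i=5: ✓ (all of [6,6])
  i=6: ✓ (all of [7,7])
  i=7: ✓ (all of [8,8])
  i=8: ✓ (all of [9,9])
  i=9: ✗ (fails at j=10)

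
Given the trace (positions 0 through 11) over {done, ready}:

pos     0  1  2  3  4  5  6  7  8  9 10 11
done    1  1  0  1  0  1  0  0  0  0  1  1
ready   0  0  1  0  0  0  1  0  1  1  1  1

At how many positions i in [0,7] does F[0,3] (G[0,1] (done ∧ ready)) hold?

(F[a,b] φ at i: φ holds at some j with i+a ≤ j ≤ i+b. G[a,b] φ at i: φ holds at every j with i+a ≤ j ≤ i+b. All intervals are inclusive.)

Evaluate at each i in [0,7]:
  i=0: ✗ (none in [0,3])
  i=1: ✗ (none in [1,4])
  i=2: ✗ (none in [2,5])
  i=3: ✗ (none in [3,6])
  i=4: ✗ (none in [4,7])
  i=5: ✗ (none in [5,8])
  i=6: ✗ (none in [6,9])
  i=7: ✓ (witness j=10)
Positions where it holds: {7} → 1.

1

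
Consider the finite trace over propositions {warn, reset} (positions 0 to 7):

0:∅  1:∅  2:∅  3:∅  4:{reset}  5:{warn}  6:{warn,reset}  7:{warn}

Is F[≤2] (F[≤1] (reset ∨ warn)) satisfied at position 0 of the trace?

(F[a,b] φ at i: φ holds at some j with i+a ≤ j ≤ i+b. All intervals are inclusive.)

False

Check F[≤1] (reset ∨ warn) at each j in [0,2]:
  j=0: fails (none in [0,1])
  j=1: fails (none in [1,2])
  j=2: fails (none in [2,3])
No position in the window satisfies it → formula fails.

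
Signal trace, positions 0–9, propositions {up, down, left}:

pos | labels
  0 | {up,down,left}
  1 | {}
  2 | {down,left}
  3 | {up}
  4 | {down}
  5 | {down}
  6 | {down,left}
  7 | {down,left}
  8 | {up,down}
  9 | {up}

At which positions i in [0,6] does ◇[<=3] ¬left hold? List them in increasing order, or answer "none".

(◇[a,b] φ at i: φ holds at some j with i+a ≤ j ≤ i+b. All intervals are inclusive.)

Evaluate at each i in [0,6]:
  i=0: ✓ (witness j=1)
  i=1: ✓ (witness j=1)
  i=2: ✓ (witness j=3)
  i=3: ✓ (witness j=3)
  i=4: ✓ (witness j=4)
  i=5: ✓ (witness j=5)
  i=6: ✓ (witness j=8)

0, 1, 2, 3, 4, 5, 6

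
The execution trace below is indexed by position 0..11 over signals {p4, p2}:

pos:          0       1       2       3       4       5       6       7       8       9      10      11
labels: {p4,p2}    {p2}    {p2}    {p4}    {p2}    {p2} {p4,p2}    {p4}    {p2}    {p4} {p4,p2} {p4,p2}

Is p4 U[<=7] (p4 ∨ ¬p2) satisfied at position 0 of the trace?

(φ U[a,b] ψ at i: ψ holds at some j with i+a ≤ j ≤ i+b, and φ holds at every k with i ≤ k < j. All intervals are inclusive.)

Yes

Need some j in [0,7] with (p4 ∨ ¬p2), and p4 at every k in [0,j-1].
  j=0: (p4 ∨ ¬p2) holds; no prefix to check → satisfied.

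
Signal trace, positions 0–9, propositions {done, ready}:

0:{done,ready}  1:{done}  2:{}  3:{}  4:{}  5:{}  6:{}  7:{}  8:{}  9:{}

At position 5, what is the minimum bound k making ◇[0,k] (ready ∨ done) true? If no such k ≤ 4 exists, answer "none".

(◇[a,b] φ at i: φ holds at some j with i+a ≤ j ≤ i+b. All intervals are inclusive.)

Scan j = 5,6,… for (ready ∨ done):
  j=5: fails
  j=6: fails
  j=7: fails
  j=8: fails
  j=9: fails
No j in [5,9] satisfies it → none.

none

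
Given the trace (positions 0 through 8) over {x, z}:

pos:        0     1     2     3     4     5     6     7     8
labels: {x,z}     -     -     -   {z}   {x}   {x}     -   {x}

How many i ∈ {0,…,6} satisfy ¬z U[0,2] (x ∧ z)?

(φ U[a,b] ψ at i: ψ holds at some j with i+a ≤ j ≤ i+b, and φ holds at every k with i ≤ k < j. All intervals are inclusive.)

1

Evaluate at each i in [0,6]:
  i=0: ✓ (rhs at j=0)
  i=1: ✗ (no rhs in [1,3])
  i=2: ✗ (no rhs in [2,4])
  i=3: ✗ (no rhs in [3,5])
  i=4: ✗ (no rhs in [4,6])
  i=5: ✗ (no rhs in [5,7])
  i=6: ✗ (no rhs in [6,8])
Positions where it holds: {0} → 1.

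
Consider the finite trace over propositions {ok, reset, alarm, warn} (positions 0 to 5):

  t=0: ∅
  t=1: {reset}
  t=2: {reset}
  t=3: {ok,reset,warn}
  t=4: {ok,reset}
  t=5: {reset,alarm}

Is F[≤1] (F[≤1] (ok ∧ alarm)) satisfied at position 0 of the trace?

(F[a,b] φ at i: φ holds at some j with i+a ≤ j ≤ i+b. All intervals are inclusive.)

False

Check F[≤1] (ok ∧ alarm) at each j in [0,1]:
  j=0: fails (none in [0,1])
  j=1: fails (none in [1,2])
No position in the window satisfies it → formula fails.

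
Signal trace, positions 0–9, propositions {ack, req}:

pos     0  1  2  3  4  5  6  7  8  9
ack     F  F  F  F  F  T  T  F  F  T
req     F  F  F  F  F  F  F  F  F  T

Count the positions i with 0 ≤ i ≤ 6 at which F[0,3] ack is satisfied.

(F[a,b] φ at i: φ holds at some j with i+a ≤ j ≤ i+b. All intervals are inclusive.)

5

Evaluate at each i in [0,6]:
  i=0: ✗ (none in [0,3])
  i=1: ✗ (none in [1,4])
  i=2: ✓ (witness j=5)
  i=3: ✓ (witness j=5)
  i=4: ✓ (witness j=5)
  i=5: ✓ (witness j=5)
  i=6: ✓ (witness j=6)
Positions where it holds: {2, 3, 4, 5, 6} → 5.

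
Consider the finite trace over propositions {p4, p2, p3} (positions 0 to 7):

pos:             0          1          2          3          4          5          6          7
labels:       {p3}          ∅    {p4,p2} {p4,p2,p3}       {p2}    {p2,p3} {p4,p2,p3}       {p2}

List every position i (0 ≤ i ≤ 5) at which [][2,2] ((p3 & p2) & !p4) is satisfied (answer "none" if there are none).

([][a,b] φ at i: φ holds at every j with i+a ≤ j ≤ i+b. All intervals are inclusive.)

Evaluate at each i in [0,5]:
  i=0: ✗ (fails at j=2)
  i=1: ✗ (fails at j=3)
  i=2: ✗ (fails at j=4)
  i=3: ✓ (all of [5,5])
  i=4: ✗ (fails at j=6)
  i=5: ✗ (fails at j=7)

3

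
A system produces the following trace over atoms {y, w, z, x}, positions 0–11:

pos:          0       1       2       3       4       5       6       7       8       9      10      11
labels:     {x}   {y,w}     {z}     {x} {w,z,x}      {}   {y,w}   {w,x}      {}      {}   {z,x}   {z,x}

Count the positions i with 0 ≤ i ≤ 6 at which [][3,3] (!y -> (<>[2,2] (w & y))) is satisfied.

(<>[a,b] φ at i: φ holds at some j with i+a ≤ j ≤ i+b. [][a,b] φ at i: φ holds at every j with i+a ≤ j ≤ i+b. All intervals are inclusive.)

Evaluate at each i in [0,6]:
  i=0: ✗ (fails at j=3)
  i=1: ✓ (all of [4,4])
  i=2: ✗ (fails at j=5)
  i=3: ✓ (all of [6,6])
  i=4: ✗ (fails at j=7)
  i=5: ✗ (fails at j=8)
  i=6: ✗ (fails at j=9)
Positions where it holds: {1, 3} → 2.

2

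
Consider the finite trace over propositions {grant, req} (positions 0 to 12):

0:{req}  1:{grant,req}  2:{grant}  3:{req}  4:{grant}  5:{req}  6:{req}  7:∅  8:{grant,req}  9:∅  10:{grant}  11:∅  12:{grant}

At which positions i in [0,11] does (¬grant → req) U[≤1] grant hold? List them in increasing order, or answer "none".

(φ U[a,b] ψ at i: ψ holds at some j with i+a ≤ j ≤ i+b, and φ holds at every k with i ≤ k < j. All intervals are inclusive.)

Evaluate at each i in [0,11]:
  i=0: ✓ (rhs at j=1; lhs holds on [0,0])
  i=1: ✓ (rhs at j=1)
  i=2: ✓ (rhs at j=2)
  i=3: ✓ (rhs at j=4; lhs holds on [3,3])
  i=4: ✓ (rhs at j=4)
  i=5: ✗ (no rhs in [5,6])
  i=6: ✗ (no rhs in [6,7])
  i=7: ✗ (lhs fails at k=7 before rhs at j=8)
  i=8: ✓ (rhs at j=8)
  i=9: ✗ (lhs fails at k=9 before rhs at j=10)
  i=10: ✓ (rhs at j=10)
  i=11: ✗ (lhs fails at k=11 before rhs at j=12)

0, 1, 2, 3, 4, 8, 10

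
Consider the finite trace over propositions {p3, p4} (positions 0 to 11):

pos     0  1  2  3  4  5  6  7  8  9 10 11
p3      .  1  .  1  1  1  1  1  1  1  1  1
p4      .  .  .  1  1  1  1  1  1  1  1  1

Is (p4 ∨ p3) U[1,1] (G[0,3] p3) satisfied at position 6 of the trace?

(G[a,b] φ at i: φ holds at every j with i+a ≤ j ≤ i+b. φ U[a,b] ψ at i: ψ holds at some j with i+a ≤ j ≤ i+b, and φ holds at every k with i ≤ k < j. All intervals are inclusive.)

Holds

Need some j in [7,7] with G[0,3] p3, and (p4 ∨ p3) at every k in [6,j-1].
  j=7: G[0,3] p3 holds; (p4 ∨ p3) holds at every k in [6,6] → satisfied.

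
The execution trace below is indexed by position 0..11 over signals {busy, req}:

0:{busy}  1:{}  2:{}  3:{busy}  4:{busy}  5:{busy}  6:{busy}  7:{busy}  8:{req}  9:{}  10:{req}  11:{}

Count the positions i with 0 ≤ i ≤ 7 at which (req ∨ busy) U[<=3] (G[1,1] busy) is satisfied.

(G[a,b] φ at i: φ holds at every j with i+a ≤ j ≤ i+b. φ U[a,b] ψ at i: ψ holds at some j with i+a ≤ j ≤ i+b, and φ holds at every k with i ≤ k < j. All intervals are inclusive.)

Evaluate at each i in [0,7]:
  i=0: ✗ (lhs fails at k=1 before rhs at j=2)
  i=1: ✗ (lhs fails at k=1 before rhs at j=2)
  i=2: ✓ (rhs at j=2)
  i=3: ✓ (rhs at j=3)
  i=4: ✓ (rhs at j=4)
  i=5: ✓ (rhs at j=5)
  i=6: ✓ (rhs at j=6)
  i=7: ✗ (no rhs in [7,10])
Positions where it holds: {2, 3, 4, 5, 6} → 5.

5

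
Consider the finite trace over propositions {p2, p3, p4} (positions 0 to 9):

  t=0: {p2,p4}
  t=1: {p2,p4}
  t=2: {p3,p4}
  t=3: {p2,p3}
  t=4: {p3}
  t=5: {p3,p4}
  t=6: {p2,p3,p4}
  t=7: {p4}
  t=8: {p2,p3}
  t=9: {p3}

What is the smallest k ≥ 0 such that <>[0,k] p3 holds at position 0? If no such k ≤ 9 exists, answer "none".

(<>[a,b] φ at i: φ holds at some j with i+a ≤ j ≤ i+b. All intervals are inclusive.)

2

Scan j = 0,1,… for p3:
  j=0: fails
  j=1: fails
  j=2: holds
First hit at j=2, so smallest k = 2-0 = 2.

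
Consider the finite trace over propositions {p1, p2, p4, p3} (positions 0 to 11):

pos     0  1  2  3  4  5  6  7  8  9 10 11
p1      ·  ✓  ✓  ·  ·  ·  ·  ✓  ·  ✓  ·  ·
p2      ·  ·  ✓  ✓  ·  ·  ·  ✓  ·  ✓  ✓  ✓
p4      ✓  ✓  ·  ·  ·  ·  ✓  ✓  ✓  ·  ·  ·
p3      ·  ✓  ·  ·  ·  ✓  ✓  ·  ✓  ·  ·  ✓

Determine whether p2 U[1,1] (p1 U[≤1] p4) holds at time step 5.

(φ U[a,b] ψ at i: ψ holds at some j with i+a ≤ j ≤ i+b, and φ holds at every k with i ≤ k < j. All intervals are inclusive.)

False

Need some j in [6,6] with (p1 U[≤1] p4), and p2 at every k in [5,j-1].
  j=6: (p1 U[≤1] p4) holds, but p2 fails at k=5 → not this j.
No j in the window works → until fails.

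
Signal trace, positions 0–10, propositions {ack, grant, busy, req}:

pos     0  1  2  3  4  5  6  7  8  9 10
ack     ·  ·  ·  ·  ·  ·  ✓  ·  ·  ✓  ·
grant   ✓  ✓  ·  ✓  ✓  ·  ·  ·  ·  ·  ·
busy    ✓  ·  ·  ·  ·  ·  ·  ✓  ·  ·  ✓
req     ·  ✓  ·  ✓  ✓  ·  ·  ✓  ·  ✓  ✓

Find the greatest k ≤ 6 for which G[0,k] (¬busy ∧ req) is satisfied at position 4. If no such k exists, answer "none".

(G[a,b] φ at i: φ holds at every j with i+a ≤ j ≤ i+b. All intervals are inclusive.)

(¬busy ∧ req) must hold from j=4 onward; find where it first fails.
  j=4: holds
  j=5: fails
Holds on [4,4], so largest k = 0.

0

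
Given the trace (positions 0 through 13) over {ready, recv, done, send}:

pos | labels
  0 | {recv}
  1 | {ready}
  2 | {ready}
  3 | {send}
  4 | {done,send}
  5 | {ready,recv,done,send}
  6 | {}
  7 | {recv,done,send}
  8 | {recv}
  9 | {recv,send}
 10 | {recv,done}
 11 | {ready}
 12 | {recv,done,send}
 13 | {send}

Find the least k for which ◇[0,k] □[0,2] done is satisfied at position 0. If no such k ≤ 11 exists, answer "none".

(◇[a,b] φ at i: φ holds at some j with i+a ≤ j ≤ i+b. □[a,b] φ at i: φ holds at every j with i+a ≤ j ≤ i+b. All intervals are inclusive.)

Scan j = 0,1,… for □[0,2] done:
  j=0: fails
  j=1: fails
  j=2: fails
  j=3: fails
  j=4: fails
  j=5: fails
  j=6: fails
  j=7: fails
  j=8: fails
  j=9: fails
  j=10: fails
  j=11: fails
No j in [0,11] satisfies it → none.

none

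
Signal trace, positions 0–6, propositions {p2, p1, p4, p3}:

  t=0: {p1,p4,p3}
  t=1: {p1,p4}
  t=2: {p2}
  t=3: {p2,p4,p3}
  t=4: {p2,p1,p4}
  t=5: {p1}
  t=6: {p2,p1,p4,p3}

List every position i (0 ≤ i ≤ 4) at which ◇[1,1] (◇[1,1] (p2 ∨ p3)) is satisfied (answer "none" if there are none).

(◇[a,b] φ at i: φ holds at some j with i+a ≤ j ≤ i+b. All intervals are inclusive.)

0, 1, 2, 4

Evaluate at each i in [0,4]:
  i=0: ✓ (witness j=1)
  i=1: ✓ (witness j=2)
  i=2: ✓ (witness j=3)
  i=3: ✗ (none in [4,4])
  i=4: ✓ (witness j=5)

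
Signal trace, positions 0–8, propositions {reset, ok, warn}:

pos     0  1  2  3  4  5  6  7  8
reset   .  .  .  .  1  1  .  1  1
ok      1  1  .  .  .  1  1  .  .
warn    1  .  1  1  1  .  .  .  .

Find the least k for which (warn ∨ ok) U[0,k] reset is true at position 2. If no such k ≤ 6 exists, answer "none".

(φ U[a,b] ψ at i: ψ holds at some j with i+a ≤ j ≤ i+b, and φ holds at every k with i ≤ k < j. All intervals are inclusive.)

Need earliest j ≥ 2 with reset, and (warn ∨ ok) at every k in [2,j-1].
  j=2: rhs fails.
  j=3: rhs fails.
  j=4: rhs holds; lhs holds on [2,3]. k = 2.

2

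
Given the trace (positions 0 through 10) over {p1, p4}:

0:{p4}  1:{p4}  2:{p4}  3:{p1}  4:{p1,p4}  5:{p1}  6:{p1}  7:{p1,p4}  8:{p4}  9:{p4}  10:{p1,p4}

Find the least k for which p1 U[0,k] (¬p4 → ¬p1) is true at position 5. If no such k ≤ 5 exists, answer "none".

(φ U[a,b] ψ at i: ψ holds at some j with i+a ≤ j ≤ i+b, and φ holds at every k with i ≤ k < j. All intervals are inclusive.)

Need earliest j ≥ 5 with (¬p4 → ¬p1), and p1 at every k in [5,j-1].
  j=5: rhs fails.
  j=6: rhs fails.
  j=7: rhs holds; lhs holds on [5,6]. k = 2.

2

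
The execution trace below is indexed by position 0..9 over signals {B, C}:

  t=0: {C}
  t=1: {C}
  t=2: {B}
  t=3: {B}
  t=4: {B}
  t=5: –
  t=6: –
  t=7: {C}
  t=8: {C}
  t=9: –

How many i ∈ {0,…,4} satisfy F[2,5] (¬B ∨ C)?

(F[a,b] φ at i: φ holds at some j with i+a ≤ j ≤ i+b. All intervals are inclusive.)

Evaluate at each i in [0,4]:
  i=0: ✓ (witness j=5)
  i=1: ✓ (witness j=5)
  i=2: ✓ (witness j=5)
  i=3: ✓ (witness j=5)
  i=4: ✓ (witness j=6)
Positions where it holds: {0, 1, 2, 3, 4} → 5.

5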